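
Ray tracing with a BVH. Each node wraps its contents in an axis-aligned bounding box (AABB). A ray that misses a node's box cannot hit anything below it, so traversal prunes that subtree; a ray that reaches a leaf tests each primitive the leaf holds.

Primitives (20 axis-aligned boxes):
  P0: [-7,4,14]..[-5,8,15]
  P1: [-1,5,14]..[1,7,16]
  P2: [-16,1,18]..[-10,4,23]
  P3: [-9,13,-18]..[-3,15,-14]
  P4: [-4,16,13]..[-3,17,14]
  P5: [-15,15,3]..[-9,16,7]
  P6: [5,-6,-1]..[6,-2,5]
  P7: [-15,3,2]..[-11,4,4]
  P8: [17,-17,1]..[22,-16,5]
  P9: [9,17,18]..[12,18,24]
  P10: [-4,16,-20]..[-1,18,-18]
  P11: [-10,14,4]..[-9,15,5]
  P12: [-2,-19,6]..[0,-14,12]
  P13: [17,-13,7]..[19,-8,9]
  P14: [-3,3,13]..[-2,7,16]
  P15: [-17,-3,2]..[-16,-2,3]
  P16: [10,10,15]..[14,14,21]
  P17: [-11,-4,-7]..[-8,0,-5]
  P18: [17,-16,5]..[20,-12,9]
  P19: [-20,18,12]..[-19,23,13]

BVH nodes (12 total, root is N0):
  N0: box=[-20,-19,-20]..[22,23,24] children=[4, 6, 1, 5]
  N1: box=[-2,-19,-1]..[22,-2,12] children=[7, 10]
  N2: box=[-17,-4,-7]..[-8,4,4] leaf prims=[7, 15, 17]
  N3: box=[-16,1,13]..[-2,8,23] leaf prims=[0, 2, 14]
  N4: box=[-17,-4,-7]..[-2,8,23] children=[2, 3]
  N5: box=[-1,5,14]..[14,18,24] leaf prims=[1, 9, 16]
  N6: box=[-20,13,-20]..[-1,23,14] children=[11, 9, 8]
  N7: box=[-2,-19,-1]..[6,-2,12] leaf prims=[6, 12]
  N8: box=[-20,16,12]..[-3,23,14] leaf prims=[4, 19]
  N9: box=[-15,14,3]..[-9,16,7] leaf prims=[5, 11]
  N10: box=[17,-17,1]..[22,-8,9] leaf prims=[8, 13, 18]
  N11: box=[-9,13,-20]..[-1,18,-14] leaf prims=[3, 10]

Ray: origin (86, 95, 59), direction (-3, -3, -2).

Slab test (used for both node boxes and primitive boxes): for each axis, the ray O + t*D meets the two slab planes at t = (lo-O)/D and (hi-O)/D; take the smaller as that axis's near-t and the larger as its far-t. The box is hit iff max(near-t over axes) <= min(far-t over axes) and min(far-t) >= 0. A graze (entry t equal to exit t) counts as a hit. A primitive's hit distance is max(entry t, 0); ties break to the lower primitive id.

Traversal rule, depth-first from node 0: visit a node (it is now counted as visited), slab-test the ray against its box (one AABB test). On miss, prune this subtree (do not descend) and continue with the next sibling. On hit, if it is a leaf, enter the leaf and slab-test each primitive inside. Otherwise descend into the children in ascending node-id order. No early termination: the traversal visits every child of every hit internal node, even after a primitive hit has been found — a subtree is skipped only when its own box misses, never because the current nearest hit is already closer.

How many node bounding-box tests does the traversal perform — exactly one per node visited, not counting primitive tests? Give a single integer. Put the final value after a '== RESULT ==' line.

Walk:
N0 x:[64/3,106/3] y:[24,38] z:[35/2,79/2] -> hit [24,106/3], descend [1, 4, 5, 6]
  N1 x:[64/3,88/3] y:[97/3,38] z:[47/2,30] -> miss, prune
  N4 x:[88/3,103/3] y:[29,33] z:[18,33] -> hit [88/3,33], descend [2, 3]
    N2 x:[94/3,103/3] y:[91/3,33] z:[55/2,33] -> hit [94/3,33] leaf, test {P7(miss), P15(miss), P17@t=32}
    N3 x:[88/3,34] y:[29,94/3] z:[18,23] -> miss, prune
  N5 x:[24,29] y:[77/3,30] z:[35/2,45/2] -> miss, prune
  N6 x:[29,106/3] y:[24,82/3] z:[45/2,79/2] -> miss, prune

7 AABB tests over nodes [0, 1, 4, 2, 3, 5, 6]; 1 leaf entered; closest P17.

== RESULT ==
7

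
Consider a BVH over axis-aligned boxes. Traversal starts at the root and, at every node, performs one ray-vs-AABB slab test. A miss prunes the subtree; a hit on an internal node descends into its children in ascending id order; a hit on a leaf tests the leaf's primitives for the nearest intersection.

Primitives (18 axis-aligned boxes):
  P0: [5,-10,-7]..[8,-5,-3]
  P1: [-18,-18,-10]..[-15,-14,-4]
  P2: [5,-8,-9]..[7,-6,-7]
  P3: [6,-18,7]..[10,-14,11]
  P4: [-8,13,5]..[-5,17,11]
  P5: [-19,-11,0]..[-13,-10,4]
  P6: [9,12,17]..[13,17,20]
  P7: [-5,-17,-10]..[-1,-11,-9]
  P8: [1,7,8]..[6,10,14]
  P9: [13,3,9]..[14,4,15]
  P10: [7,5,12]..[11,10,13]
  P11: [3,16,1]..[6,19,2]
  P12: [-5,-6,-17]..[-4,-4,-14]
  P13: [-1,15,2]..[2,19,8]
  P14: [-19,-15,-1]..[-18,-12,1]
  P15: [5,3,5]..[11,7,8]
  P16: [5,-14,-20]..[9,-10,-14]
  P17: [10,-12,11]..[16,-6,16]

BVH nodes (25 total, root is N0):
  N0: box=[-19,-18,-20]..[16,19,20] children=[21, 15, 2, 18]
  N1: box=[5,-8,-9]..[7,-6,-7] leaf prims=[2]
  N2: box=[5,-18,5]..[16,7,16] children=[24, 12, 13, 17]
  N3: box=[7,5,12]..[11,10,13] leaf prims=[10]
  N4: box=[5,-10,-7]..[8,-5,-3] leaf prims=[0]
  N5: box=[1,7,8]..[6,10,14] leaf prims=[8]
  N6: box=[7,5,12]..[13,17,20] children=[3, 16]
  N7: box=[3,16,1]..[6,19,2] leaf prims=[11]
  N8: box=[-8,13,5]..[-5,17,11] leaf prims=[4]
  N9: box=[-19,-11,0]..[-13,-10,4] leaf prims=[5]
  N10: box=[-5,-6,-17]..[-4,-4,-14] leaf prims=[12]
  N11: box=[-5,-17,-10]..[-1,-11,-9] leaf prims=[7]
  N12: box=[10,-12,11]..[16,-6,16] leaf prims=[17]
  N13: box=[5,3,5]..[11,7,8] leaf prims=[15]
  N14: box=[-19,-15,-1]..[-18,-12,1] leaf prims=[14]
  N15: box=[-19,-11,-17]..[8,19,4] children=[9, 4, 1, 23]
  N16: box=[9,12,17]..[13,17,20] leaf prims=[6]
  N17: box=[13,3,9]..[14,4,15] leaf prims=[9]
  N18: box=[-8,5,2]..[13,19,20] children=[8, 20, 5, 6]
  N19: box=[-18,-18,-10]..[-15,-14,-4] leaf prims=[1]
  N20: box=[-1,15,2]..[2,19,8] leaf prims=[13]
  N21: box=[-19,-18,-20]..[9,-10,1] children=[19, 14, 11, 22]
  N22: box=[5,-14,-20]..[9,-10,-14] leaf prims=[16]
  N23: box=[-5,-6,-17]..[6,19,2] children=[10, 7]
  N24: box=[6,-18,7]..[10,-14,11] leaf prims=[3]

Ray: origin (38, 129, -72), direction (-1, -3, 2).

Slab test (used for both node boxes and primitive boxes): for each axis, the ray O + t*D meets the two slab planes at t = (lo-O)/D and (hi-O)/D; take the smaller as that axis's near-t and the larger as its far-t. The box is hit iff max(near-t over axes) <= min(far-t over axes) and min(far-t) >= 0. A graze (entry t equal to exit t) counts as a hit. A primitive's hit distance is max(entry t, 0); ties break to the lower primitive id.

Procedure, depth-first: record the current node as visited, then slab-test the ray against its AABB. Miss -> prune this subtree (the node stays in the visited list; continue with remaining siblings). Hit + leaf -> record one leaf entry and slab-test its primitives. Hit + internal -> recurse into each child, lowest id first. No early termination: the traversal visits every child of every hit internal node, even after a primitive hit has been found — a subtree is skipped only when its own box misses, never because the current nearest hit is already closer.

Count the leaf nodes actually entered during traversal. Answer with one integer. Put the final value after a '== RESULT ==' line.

Traverse from the root:
N0 x:[22,57] y:[110/3,49] z:[26,46] -> hit [110/3,46], descend [2, 15, 18, 21]
  N2 x:[22,33] y:[122/3,49] z:[77/2,44] -> miss, prune
  N15 x:[30,57] y:[110/3,140/3] z:[55/2,38] -> hit [110/3,38], descend [1, 4, 9, 23]
    N1 x:[31,33] y:[45,137/3] z:[63/2,65/2] -> miss, prune
    N4 x:[30,33] y:[134/3,139/3] z:[65/2,69/2] -> miss, prune
    N9 x:[51,57] y:[139/3,140/3] z:[36,38] -> miss, prune
    N23 x:[32,43] y:[110/3,45] z:[55/2,37] -> hit [110/3,37], descend [7, 10]
      N7 x:[32,35] y:[110/3,113/3] z:[73/2,37] -> miss, prune
      N10 x:[42,43] y:[133/3,45] z:[55/2,29] -> miss, prune
  N18 x:[25,46] y:[110/3,124/3] z:[37,46] -> hit [37,124/3], descend [5, 6, 8, 20]
    N5 x:[32,37] y:[119/3,122/3] z:[40,43] -> miss, prune
    N6 x:[25,31] y:[112/3,124/3] z:[42,46] -> miss, prune
    N8 x:[43,46] y:[112/3,116/3] z:[77/2,83/2] -> miss, prune
    N20 x:[36,39] y:[110/3,38] z:[37,40] -> hit [37,38] leaf, test {P13@t=37}
  N21 x:[29,57] y:[139/3,49] z:[26,73/2] -> miss, prune

Summary -> nodes [0, 2, 15, 1, 4, 9, 23, 7, 10, 18, 5, 6, 8, 20, 21]; box-tests=15; leaf-entries=1; first=P13

== RESULT ==
1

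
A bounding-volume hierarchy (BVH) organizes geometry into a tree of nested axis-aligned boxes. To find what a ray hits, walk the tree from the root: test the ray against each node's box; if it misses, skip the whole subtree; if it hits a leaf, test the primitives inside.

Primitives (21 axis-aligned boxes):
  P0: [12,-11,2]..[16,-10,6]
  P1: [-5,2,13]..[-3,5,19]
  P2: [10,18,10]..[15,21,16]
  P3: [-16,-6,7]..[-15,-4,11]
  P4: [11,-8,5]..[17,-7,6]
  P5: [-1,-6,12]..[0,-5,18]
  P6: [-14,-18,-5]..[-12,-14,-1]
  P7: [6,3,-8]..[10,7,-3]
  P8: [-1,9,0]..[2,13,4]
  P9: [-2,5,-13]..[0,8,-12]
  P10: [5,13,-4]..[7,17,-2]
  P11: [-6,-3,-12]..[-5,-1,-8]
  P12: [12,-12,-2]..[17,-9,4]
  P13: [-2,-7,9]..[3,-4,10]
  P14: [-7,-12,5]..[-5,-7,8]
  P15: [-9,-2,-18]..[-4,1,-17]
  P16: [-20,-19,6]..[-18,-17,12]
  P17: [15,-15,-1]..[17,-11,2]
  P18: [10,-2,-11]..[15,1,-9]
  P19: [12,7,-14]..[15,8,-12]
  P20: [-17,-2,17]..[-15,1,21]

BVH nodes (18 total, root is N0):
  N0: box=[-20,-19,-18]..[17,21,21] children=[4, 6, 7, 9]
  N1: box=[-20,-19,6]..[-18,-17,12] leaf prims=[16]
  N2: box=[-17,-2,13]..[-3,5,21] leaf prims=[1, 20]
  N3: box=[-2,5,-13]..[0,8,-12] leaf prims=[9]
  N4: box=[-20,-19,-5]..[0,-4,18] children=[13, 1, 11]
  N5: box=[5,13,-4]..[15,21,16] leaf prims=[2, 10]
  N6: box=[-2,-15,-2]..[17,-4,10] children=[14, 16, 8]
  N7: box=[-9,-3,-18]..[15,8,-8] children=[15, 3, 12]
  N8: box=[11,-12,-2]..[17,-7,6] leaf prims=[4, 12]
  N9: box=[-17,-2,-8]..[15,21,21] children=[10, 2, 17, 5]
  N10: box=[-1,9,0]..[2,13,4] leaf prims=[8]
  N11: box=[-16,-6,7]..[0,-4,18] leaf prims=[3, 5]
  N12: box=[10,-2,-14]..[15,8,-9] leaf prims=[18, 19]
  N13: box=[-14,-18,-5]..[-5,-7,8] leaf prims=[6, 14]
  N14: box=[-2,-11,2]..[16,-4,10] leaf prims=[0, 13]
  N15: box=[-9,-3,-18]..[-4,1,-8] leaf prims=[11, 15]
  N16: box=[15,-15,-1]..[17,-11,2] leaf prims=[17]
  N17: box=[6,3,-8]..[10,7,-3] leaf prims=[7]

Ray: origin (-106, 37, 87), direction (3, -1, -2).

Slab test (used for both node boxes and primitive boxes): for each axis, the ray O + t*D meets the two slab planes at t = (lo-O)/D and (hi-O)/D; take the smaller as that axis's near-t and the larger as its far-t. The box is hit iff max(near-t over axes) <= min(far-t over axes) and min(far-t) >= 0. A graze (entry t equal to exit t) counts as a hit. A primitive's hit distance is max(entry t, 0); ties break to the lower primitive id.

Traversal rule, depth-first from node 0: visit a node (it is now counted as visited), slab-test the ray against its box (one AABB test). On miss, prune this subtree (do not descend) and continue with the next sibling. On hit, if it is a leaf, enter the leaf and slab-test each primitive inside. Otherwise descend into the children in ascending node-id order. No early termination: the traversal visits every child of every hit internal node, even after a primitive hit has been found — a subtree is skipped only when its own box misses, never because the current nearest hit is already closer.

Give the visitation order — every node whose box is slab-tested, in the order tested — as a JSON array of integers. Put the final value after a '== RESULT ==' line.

Walk:
N0 x:[86/3,41] y:[16,56] z:[33,105/2] -> hit [33,41], descend [4, 6, 7, 9]
  N4 x:[86/3,106/3] y:[41,56] z:[69/2,46] -> miss, prune
  N6 x:[104/3,41] y:[41,52] z:[77/2,89/2] -> hit [41,41], descend [8, 14, 16]
    N8 x:[39,41] y:[44,49] z:[81/2,89/2] -> miss, prune
    N14 x:[104/3,122/3] y:[41,48] z:[77/2,85/2] -> miss, prune
    N16 x:[121/3,41] y:[48,52] z:[85/2,44] -> miss, prune
  N7 x:[97/3,121/3] y:[29,40] z:[95/2,105/2] -> miss, prune
  N9 x:[89/3,121/3] y:[16,39] z:[33,95/2] -> hit [33,39], descend [2, 5, 10, 17]
    N2 x:[89/3,103/3] y:[32,39] z:[33,37] -> hit [33,103/3] leaf, test {P1@t=34, P20(miss)}
    N5 x:[37,121/3] y:[16,24] z:[71/2,91/2] -> miss, prune
    N10 x:[35,36] y:[24,28] z:[83/2,87/2] -> miss, prune
    N17 x:[112/3,116/3] y:[30,34] z:[45,95/2] -> miss, prune

Visited [0, 4, 6, 8, 14, 16, 7, 9, 2, 5, 10, 17]. Tests: 12 box, 1 leaf. Nearest: P1.

== RESULT ==
[0, 4, 6, 8, 14, 16, 7, 9, 2, 5, 10, 17]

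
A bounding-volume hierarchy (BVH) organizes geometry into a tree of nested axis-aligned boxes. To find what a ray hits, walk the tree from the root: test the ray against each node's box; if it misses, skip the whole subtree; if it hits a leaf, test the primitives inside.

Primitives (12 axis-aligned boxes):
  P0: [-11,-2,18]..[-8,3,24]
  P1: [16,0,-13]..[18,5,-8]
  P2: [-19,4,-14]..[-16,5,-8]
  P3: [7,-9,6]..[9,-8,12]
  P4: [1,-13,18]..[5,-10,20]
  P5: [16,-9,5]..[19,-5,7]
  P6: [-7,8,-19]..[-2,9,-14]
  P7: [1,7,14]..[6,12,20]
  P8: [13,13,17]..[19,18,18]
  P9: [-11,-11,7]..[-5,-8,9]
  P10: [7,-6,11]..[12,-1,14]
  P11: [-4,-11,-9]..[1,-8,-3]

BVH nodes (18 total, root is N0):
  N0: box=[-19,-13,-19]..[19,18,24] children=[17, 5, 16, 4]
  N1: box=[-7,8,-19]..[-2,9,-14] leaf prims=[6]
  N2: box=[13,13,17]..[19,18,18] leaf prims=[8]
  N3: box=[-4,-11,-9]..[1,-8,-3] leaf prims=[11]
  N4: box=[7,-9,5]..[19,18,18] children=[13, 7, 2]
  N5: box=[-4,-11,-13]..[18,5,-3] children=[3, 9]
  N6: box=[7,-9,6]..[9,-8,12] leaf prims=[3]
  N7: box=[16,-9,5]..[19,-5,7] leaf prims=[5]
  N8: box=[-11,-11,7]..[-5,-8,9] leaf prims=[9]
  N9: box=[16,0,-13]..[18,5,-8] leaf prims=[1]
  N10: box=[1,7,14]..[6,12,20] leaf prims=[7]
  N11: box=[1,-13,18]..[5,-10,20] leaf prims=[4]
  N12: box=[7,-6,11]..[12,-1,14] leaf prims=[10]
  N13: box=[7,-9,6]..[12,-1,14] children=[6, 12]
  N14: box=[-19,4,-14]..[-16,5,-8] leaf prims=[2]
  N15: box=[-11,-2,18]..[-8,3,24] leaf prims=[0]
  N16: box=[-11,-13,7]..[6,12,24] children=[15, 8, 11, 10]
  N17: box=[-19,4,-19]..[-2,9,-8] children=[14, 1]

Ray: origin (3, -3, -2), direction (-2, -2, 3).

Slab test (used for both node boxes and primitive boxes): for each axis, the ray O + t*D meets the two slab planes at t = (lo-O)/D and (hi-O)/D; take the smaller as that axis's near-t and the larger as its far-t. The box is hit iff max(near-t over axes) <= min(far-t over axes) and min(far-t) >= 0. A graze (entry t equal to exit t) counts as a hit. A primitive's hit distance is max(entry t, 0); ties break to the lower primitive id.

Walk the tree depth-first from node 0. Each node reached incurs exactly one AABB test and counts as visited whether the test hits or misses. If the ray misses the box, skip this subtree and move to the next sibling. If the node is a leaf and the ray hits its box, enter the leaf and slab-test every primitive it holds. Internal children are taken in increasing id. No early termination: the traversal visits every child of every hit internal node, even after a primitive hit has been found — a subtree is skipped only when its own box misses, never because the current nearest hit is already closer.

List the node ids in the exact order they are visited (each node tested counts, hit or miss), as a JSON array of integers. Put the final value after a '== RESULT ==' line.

Trace the traversal:
N0 x:[-8,11] y:[-21/2,5] z:[-17/3,26/3] -> hit [-17/3,5], descend [4, 5, 16, 17]
  N4 x:[-8,-2] y:[-21/2,3] z:[7/3,20/3] -> miss, prune
  N5 x:[-15/2,7/2] y:[-4,4] z:[-11/3,-1/3] -> miss, prune
  N16 x:[-3/2,7] y:[-15/2,5] z:[3,26/3] -> hit [3,5], descend [8, 10, 11, 15]
    N8 x:[4,7] y:[5/2,4] z:[3,11/3] -> miss, prune
    N10 x:[-3/2,1] y:[-15/2,-5] z:[16/3,22/3] -> miss, prune
    N11 x:[-1,1] y:[7/2,5] z:[20/3,22/3] -> miss, prune
    N15 x:[11/2,7] y:[-3,-1/2] z:[20/3,26/3] -> miss, prune
  N17 x:[5/2,11] y:[-6,-7/2] z:[-17/3,-2] -> miss, prune

Visited [0, 4, 5, 16, 8, 10, 11, 15, 17]. Tests: 9 box, 0 leaf. Nearest: miss.

== RESULT ==
[0, 4, 5, 16, 8, 10, 11, 15, 17]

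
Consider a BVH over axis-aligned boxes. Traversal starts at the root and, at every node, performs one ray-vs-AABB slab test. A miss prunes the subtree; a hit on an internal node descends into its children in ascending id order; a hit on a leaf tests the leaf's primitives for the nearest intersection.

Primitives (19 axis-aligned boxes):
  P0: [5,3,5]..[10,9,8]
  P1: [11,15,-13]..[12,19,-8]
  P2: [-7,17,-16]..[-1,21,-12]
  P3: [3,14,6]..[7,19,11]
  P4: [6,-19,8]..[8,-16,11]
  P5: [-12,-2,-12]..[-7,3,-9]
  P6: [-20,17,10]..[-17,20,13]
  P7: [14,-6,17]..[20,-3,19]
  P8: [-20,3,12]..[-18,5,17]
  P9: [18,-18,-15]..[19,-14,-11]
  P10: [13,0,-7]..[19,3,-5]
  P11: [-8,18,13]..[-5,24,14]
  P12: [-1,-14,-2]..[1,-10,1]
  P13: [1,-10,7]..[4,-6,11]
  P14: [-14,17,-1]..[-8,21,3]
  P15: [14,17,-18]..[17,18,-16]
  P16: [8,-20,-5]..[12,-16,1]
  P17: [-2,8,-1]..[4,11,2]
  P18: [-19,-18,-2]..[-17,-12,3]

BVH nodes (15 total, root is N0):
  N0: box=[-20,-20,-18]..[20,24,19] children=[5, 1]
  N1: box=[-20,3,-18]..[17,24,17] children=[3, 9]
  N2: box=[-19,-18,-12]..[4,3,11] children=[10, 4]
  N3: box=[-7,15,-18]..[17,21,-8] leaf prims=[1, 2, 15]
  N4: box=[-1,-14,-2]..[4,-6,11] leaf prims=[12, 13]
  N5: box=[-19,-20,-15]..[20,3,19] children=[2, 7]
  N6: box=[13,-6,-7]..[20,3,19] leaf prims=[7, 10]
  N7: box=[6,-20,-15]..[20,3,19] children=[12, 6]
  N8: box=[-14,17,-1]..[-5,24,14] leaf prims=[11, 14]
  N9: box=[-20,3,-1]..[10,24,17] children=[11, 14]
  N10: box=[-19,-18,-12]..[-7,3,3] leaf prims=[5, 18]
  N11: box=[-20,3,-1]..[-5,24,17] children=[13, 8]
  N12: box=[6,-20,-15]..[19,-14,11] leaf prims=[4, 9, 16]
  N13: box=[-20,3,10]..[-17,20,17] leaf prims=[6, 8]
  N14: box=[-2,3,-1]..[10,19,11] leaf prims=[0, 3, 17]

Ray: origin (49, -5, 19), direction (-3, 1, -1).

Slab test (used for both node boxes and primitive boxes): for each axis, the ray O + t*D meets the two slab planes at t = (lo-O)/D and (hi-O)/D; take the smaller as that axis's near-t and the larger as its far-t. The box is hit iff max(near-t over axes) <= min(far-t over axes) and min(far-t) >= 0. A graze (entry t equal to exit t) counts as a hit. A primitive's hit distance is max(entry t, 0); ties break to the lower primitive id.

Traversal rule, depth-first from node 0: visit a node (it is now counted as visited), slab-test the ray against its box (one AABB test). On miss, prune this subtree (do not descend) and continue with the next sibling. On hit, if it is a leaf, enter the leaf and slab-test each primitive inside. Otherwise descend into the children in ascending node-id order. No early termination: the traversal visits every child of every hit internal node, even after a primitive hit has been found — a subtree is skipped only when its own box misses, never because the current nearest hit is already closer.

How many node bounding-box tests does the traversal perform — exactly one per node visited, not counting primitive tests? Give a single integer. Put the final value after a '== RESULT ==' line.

Trace the traversal:
N0 x:[29/3,23] y:[-15,29] z:[0,37] -> hit [29/3,23], descend [1, 5]
  N1 x:[32/3,23] y:[8,29] z:[2,37] -> hit [32/3,23], descend [3, 9]
    N3 x:[32/3,56/3] y:[20,26] z:[27,37] -> miss, prune
    N9 x:[13,23] y:[8,29] z:[2,20] -> hit [13,20], descend [11, 14]
      N11 x:[18,23] y:[8,29] z:[2,20] -> hit [18,20], descend [8, 13]
        N8 x:[18,21] y:[22,29] z:[5,20] -> miss, prune
        N13 x:[22,23] y:[8,25] z:[2,9] -> miss, prune
      N14 x:[13,17] y:[8,24] z:[8,20] -> hit [13,17] leaf, test {P0@t=13, P3(miss), P17(miss)}
  N5 x:[29/3,68/3] y:[-15,8] z:[0,34] -> miss, prune

Summary -> nodes [0, 1, 3, 9, 11, 8, 13, 14, 5]; box-tests=9; leaf-entries=1; first=P0

== RESULT ==
9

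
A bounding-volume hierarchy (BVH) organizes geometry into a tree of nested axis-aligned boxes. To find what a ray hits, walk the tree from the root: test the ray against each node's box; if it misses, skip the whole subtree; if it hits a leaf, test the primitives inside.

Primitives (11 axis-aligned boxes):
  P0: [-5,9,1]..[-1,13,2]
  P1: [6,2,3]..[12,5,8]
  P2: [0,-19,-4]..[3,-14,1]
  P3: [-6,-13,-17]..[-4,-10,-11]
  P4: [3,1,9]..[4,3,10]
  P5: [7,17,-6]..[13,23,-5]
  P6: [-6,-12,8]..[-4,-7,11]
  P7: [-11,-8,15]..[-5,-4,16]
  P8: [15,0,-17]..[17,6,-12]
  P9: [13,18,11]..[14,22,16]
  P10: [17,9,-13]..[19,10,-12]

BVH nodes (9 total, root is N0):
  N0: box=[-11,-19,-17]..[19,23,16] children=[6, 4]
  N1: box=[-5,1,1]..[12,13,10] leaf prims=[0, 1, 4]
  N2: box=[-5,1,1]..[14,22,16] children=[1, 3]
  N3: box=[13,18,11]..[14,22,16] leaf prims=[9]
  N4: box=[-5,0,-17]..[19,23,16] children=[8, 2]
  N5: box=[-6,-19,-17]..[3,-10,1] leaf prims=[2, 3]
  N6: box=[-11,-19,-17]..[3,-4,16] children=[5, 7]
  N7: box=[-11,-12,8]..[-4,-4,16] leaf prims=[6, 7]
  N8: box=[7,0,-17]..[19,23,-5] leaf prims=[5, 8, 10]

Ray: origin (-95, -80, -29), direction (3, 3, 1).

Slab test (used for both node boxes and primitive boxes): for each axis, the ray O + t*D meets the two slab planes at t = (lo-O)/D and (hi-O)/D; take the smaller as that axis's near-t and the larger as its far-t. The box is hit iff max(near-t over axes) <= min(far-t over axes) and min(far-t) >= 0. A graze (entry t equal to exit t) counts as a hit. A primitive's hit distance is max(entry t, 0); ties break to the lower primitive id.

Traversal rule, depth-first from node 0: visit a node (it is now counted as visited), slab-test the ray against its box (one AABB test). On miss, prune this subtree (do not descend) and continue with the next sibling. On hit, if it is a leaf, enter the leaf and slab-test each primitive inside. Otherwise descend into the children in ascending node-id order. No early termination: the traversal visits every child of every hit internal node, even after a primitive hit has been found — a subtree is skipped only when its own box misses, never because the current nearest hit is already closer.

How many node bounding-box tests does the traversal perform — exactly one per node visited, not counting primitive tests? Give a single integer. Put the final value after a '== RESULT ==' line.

Walk:
N0 x:[28,38] y:[61/3,103/3] z:[12,45] -> hit [28,103/3], descend [4, 6]
  N4 x:[30,38] y:[80/3,103/3] z:[12,45] -> hit [30,103/3], descend [2, 8]
    N2 x:[30,109/3] y:[27,34] z:[30,45] -> hit [30,34], descend [1, 3]
      N1 x:[30,107/3] y:[27,31] z:[30,39] -> hit [30,31] leaf, test {P0@t=30, P1(miss), P4(miss)}
      N3 x:[36,109/3] y:[98/3,34] z:[40,45] -> miss, prune
    N8 x:[34,38] y:[80/3,103/3] z:[12,24] -> miss, prune
  N6 x:[28,98/3] y:[61/3,76/3] z:[12,45] -> miss, prune

Visited [0, 4, 2, 1, 3, 8, 6]. Tests: 7 box, 1 leaf. Nearest: P0.

== RESULT ==
7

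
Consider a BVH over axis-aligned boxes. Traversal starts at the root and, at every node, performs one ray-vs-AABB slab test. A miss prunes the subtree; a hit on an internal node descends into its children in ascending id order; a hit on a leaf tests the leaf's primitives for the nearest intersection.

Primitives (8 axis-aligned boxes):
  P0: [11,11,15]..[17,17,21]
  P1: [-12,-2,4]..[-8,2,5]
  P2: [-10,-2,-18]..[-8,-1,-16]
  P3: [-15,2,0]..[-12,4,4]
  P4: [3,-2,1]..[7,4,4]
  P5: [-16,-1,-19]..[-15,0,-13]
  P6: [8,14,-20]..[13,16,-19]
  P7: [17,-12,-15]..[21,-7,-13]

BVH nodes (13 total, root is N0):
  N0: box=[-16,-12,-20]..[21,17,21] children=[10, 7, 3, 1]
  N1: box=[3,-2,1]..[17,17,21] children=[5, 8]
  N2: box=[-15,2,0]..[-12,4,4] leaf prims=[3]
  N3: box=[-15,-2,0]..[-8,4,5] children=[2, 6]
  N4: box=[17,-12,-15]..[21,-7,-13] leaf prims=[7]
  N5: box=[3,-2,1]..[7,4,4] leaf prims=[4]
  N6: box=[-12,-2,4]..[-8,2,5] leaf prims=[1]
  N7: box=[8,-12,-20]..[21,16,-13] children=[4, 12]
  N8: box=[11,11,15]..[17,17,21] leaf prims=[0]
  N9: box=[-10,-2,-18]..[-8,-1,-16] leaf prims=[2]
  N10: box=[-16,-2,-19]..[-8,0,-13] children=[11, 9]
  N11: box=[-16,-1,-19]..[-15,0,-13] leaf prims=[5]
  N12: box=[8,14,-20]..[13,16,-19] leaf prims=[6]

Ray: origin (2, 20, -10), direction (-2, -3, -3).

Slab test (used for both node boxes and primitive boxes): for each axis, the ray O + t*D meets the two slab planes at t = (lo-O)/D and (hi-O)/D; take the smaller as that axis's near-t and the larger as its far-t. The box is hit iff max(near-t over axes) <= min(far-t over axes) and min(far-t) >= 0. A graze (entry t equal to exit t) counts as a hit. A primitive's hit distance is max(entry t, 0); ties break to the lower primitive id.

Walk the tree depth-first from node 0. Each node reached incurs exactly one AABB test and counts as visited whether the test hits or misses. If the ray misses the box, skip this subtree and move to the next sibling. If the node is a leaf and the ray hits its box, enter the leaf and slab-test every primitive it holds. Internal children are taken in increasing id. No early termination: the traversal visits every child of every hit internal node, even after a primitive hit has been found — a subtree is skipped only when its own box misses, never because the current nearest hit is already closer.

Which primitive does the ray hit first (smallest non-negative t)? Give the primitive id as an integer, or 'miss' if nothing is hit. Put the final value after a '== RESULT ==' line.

Walk:
N0 x:[-19/2,9] y:[1,32/3] z:[-31/3,10/3] -> hit [1,10/3], descend [1, 3, 7, 10]
  N1 x:[-15/2,-1/2] y:[1,22/3] z:[-31/3,-11/3] -> miss, prune
  N3 x:[5,17/2] y:[16/3,22/3] z:[-5,-10/3] -> miss, prune
  N7 x:[-19/2,-3] y:[4/3,32/3] z:[1,10/3] -> miss, prune
  N10 x:[5,9] y:[20/3,22/3] z:[1,3] -> miss, prune

Visited [0, 1, 3, 7, 10]. Tests: 5 box, 0 leaf. Nearest: miss.

== RESULT ==
miss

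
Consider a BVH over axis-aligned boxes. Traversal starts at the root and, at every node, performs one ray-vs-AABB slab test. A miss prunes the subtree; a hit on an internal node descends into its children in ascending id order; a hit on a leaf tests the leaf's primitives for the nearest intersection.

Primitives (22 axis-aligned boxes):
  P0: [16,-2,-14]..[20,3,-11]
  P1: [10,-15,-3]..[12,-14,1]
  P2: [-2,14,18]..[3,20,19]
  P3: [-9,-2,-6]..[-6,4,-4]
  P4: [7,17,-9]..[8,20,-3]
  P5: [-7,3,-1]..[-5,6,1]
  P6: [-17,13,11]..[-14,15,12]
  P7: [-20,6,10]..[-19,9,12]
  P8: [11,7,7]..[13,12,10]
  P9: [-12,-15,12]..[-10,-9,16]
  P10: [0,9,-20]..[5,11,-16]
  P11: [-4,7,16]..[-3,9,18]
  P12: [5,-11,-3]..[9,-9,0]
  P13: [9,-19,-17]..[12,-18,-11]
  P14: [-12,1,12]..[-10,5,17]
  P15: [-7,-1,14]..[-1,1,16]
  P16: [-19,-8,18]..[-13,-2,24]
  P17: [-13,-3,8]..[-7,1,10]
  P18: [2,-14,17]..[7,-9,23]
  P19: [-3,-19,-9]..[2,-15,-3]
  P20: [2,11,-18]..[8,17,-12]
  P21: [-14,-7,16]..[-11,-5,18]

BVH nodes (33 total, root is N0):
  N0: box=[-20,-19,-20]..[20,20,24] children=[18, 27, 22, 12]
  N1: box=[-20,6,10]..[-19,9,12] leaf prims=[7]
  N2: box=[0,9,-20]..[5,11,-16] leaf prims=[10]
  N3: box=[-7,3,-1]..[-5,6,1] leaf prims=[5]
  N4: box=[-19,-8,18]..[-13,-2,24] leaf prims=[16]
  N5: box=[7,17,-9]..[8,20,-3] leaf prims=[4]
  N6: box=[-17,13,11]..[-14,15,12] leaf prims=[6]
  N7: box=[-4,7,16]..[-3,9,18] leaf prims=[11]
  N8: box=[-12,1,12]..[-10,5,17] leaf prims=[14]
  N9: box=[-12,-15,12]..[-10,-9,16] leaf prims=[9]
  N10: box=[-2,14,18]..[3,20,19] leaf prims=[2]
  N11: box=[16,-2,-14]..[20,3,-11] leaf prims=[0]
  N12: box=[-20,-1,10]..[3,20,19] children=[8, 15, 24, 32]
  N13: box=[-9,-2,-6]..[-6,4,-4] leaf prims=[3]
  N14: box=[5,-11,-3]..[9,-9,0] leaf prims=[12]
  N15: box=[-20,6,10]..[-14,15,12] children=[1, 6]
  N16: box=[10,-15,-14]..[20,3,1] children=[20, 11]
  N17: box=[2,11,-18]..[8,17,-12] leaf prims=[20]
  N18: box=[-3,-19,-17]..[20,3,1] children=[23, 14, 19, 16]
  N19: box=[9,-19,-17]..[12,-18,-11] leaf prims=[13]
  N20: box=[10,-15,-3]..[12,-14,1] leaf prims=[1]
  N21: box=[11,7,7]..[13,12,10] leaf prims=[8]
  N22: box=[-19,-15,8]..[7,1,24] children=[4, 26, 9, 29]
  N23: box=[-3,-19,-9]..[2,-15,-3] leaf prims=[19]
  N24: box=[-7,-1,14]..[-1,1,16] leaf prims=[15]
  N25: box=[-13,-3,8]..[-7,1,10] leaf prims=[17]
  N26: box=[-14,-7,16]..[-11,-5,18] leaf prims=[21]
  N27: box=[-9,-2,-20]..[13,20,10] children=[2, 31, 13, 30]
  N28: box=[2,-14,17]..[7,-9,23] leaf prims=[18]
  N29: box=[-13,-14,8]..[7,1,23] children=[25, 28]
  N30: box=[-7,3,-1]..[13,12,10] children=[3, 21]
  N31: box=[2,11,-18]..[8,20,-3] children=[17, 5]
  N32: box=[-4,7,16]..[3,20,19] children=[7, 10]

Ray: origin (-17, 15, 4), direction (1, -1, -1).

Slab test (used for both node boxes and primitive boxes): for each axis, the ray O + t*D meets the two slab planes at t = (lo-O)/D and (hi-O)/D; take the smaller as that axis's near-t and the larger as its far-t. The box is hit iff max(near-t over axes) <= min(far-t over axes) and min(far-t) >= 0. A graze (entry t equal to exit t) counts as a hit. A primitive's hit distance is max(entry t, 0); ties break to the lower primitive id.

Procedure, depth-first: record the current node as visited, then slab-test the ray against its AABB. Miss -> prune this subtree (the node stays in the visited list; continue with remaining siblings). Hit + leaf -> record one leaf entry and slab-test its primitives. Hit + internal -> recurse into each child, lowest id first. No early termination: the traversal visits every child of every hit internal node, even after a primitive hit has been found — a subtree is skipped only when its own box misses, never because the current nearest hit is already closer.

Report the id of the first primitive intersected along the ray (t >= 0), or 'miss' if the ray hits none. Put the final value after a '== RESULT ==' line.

Traverse from the root:
N0 x:[-3,37] y:[-5,34] z:[-20,24] -> hit [-3,24], descend [12, 18, 22, 27]
  N12 x:[-3,20] y:[-5,16] z:[-15,-6] -> miss, prune
  N18 x:[14,37] y:[12,34] z:[3,21] -> hit [14,21], descend [14, 16, 19, 23]
    N14 x:[22,26] y:[24,26] z:[4,7] -> miss, prune
    N16 x:[27,37] y:[12,30] z:[3,18] -> miss, prune
    N19 x:[26,29] y:[33,34] z:[15,21] -> miss, prune
    N23 x:[14,19] y:[30,34] z:[7,13] -> miss, prune
  N22 x:[-2,24] y:[14,30] z:[-20,-4] -> miss, prune
  N27 x:[8,30] y:[-5,17] z:[-6,24] -> hit [8,17], descend [2, 13, 30, 31]
    N2 x:[17,22] y:[4,6] z:[20,24] -> miss, prune
    N13 x:[8,11] y:[11,17] z:[8,10] -> miss, prune
    N30 x:[10,30] y:[3,12] z:[-6,5] -> miss, prune
    N31 x:[19,25] y:[-5,4] z:[7,22] -> miss, prune

13 AABB tests over nodes [0, 12, 18, 14, 16, 19, 23, 22, 27, 2, 13, 30, 31]; 0 leaves entered; closest miss.

== RESULT ==
miss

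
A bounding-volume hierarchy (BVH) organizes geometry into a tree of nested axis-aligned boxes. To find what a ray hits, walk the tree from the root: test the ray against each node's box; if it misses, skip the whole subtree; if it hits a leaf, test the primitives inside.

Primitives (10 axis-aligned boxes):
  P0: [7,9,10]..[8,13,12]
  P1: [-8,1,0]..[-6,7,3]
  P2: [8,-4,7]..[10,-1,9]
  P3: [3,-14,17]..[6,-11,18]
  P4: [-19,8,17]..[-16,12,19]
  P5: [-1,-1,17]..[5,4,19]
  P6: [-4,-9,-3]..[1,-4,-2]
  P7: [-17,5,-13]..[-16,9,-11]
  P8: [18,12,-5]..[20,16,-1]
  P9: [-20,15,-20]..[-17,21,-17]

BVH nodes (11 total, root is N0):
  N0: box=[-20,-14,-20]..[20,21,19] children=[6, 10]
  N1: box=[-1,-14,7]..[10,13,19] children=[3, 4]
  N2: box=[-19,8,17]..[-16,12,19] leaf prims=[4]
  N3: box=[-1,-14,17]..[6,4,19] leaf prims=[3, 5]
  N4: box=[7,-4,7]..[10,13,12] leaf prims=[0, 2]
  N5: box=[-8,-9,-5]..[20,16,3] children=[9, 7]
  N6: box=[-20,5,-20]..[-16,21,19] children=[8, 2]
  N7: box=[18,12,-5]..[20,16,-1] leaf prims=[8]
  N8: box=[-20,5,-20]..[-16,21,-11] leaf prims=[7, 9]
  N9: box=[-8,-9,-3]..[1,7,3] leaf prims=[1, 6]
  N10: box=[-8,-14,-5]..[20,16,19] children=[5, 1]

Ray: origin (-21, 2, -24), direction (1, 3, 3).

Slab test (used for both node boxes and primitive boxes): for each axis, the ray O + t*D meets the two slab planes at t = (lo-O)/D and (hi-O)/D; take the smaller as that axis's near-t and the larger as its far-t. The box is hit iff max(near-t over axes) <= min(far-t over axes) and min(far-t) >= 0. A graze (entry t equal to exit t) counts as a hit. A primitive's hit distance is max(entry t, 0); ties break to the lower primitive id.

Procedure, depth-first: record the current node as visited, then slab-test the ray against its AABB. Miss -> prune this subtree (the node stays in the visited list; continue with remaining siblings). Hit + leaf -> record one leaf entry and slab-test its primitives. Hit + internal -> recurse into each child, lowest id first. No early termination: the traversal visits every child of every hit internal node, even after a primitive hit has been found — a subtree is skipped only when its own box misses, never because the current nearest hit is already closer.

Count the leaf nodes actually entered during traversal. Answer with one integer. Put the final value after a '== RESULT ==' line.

Walk:
N0 x:[1,41] y:[-16/3,19/3] z:[4/3,43/3] -> hit [4/3,19/3], descend [6, 10]
  N6 x:[1,5] y:[1,19/3] z:[4/3,43/3] -> hit [4/3,5], descend [2, 8]
    N2 x:[2,5] y:[2,10/3] z:[41/3,43/3] -> miss, prune
    N8 x:[1,5] y:[1,19/3] z:[4/3,13/3] -> hit [4/3,13/3] leaf, test {P7(miss), P9(miss)}
  N10 x:[13,41] y:[-16/3,14/3] z:[19/3,43/3] -> miss, prune

Summary -> nodes [0, 6, 2, 8, 10]; box-tests=5; leaf-entries=1; first=miss

== RESULT ==
1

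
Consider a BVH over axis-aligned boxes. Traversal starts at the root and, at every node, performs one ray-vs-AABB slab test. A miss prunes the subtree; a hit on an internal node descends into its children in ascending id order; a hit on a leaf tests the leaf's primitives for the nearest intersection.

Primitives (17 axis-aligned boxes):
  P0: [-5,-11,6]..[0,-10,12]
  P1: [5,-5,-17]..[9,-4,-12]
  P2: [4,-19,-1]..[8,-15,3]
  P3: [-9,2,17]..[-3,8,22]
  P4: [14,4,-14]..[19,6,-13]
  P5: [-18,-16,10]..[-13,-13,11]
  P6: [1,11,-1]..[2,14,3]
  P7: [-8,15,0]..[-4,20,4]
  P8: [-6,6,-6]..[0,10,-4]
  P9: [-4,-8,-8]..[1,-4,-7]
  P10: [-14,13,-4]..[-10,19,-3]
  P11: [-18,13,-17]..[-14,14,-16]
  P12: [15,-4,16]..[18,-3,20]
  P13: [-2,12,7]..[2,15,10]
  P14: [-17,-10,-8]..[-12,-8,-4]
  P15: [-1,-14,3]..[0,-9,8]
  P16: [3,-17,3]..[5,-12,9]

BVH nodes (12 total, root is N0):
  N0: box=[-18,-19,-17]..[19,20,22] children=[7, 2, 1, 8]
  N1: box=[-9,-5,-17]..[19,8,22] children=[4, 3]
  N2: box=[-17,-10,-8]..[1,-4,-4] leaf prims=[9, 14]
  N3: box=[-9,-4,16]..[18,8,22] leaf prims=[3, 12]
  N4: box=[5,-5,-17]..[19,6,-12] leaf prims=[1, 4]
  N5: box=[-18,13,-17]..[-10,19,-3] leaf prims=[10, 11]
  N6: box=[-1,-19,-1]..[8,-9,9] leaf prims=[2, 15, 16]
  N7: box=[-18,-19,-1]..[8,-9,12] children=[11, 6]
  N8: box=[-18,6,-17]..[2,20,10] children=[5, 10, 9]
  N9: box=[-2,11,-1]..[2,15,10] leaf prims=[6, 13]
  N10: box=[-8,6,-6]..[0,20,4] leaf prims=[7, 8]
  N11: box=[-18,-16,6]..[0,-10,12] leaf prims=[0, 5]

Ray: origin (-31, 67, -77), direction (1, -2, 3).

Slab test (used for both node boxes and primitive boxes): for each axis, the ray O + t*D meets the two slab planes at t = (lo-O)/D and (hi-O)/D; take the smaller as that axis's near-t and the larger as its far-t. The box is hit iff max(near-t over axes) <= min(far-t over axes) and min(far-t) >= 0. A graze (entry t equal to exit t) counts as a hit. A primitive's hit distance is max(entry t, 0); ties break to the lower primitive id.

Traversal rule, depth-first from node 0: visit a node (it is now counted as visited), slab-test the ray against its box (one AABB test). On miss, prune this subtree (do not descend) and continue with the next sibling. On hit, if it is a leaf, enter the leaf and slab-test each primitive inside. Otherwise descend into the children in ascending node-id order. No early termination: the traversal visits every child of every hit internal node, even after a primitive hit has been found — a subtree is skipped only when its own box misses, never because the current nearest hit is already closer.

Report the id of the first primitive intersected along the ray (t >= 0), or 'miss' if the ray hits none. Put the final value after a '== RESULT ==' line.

Walk:
N0 x:[13,50] y:[47/2,43] z:[20,33] -> hit [47/2,33], descend [1, 2, 7, 8]
  N1 x:[22,50] y:[59/2,36] z:[20,33] -> hit [59/2,33], descend [3, 4]
    N3 x:[22,49] y:[59/2,71/2] z:[31,33] -> hit [31,33] leaf, test {P3(miss), P12(miss)}
    N4 x:[36,50] y:[61/2,36] z:[20,65/3] -> miss, prune
  N2 x:[14,32] y:[71/2,77/2] z:[23,73/3] -> miss, prune
  N7 x:[13,39] y:[38,43] z:[76/3,89/3] -> miss, prune
  N8 x:[13,33] y:[47/2,61/2] z:[20,29] -> hit [47/2,29], descend [5, 9, 10]
    N5 x:[13,21] y:[24,27] z:[20,74/3] -> miss, prune
    N9 x:[29,33] y:[26,28] z:[76/3,29] -> miss, prune
    N10 x:[23,31] y:[47/2,61/2] z:[71/3,27] -> hit [71/3,27] leaf, test {P7@t=77/3, P8(miss)}

10 AABB tests over nodes [0, 1, 3, 4, 2, 7, 8, 5, 9, 10]; 2 leaves entered; closest P7.

== RESULT ==
7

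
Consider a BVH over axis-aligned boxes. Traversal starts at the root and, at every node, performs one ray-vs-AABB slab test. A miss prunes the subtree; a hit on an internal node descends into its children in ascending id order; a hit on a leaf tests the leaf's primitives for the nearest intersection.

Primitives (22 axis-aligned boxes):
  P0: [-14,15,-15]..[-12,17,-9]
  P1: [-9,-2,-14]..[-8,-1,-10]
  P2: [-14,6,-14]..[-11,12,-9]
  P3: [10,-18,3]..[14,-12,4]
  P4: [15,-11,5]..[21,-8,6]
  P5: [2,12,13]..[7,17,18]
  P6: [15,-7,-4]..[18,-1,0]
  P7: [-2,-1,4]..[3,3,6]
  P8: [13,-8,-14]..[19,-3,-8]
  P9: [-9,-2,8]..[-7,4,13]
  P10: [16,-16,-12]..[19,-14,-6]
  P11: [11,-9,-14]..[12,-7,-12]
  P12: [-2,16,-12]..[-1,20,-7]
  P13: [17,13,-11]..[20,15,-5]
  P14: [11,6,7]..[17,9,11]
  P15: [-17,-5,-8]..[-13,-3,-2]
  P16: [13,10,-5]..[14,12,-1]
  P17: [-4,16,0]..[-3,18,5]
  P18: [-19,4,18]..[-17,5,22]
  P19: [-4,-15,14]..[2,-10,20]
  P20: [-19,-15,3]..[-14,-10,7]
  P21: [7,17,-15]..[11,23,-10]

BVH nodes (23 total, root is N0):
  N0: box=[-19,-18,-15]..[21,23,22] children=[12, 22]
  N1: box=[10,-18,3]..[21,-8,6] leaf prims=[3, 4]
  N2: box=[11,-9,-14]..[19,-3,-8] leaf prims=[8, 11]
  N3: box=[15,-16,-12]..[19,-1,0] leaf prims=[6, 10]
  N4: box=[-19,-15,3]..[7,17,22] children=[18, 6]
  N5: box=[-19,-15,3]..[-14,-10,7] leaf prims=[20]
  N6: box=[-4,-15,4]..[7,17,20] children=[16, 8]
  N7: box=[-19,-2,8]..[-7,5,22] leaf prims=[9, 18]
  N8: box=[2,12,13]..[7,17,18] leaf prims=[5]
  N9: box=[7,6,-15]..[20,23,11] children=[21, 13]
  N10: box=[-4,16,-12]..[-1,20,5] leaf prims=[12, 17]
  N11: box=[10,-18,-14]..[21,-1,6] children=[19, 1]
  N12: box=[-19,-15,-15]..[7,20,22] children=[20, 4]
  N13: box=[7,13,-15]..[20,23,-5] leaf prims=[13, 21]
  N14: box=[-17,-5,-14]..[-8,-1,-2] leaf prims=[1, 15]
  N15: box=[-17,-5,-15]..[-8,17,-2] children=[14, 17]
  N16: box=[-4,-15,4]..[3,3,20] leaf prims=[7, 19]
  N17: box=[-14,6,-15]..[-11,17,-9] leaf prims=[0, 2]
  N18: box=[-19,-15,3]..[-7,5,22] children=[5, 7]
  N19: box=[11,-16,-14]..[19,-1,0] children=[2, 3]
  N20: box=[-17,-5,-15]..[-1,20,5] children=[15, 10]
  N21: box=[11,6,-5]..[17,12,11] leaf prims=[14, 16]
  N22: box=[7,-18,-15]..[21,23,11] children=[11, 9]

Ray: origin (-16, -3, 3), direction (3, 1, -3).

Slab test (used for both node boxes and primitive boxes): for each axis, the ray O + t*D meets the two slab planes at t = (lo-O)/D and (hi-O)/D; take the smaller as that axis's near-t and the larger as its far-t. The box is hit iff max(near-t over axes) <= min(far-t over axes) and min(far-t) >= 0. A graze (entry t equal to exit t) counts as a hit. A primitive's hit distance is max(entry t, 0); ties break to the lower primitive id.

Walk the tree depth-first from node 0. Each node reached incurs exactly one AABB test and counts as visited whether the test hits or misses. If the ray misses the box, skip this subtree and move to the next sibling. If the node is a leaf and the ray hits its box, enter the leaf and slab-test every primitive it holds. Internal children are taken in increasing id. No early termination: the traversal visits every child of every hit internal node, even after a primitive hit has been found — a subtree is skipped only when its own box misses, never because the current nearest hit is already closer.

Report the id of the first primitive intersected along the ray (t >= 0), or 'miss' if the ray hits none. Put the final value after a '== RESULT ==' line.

Traverse from the root:
N0 x:[-1,37/3] y:[-15,26] z:[-19/3,6] -> hit [-1,6], descend [12, 22]
  N12 x:[-1,23/3] y:[-12,23] z:[-19/3,6] -> hit [-1,6], descend [4, 20]
    N4 x:[-1,23/3] y:[-12,20] z:[-19/3,0] -> hit [-1,0], descend [6, 18]
      N6 x:[4,23/3] y:[-12,20] z:[-17/3,-1/3] -> miss, prune
      N18 x:[-1,3] y:[-12,8] z:[-19/3,0] -> hit [-1,0], descend [5, 7]
        N5 x:[-1,2/3] y:[-12,-7] z:[-4/3,0] -> miss, prune
        N7 x:[-1,3] y:[1,8] z:[-19/3,-5/3] -> miss, prune
    N20 x:[-1/3,5] y:[-2,23] z:[-2/3,6] -> hit [-1/3,5], descend [10, 15]
      N10 x:[4,5] y:[19,23] z:[-2/3,5] -> miss, prune
      N15 x:[-1/3,8/3] y:[-2,20] z:[5/3,6] -> hit [5/3,8/3], descend [14, 17]
        N14 x:[-1/3,8/3] y:[-2,2] z:[5/3,17/3] -> hit [5/3,2] leaf, test {P1(miss), P15(miss)}
        N17 x:[2/3,5/3] y:[9,20] z:[4,6] -> miss, prune
  N22 x:[23/3,37/3] y:[-15,26] z:[-8/3,6] -> miss, prune

order=[0, 12, 4, 6, 18, 5, 7, 20, 10, 15, 14, 17, 22]  |boxes|=13  |leaves|=1  hit=miss

== RESULT ==
miss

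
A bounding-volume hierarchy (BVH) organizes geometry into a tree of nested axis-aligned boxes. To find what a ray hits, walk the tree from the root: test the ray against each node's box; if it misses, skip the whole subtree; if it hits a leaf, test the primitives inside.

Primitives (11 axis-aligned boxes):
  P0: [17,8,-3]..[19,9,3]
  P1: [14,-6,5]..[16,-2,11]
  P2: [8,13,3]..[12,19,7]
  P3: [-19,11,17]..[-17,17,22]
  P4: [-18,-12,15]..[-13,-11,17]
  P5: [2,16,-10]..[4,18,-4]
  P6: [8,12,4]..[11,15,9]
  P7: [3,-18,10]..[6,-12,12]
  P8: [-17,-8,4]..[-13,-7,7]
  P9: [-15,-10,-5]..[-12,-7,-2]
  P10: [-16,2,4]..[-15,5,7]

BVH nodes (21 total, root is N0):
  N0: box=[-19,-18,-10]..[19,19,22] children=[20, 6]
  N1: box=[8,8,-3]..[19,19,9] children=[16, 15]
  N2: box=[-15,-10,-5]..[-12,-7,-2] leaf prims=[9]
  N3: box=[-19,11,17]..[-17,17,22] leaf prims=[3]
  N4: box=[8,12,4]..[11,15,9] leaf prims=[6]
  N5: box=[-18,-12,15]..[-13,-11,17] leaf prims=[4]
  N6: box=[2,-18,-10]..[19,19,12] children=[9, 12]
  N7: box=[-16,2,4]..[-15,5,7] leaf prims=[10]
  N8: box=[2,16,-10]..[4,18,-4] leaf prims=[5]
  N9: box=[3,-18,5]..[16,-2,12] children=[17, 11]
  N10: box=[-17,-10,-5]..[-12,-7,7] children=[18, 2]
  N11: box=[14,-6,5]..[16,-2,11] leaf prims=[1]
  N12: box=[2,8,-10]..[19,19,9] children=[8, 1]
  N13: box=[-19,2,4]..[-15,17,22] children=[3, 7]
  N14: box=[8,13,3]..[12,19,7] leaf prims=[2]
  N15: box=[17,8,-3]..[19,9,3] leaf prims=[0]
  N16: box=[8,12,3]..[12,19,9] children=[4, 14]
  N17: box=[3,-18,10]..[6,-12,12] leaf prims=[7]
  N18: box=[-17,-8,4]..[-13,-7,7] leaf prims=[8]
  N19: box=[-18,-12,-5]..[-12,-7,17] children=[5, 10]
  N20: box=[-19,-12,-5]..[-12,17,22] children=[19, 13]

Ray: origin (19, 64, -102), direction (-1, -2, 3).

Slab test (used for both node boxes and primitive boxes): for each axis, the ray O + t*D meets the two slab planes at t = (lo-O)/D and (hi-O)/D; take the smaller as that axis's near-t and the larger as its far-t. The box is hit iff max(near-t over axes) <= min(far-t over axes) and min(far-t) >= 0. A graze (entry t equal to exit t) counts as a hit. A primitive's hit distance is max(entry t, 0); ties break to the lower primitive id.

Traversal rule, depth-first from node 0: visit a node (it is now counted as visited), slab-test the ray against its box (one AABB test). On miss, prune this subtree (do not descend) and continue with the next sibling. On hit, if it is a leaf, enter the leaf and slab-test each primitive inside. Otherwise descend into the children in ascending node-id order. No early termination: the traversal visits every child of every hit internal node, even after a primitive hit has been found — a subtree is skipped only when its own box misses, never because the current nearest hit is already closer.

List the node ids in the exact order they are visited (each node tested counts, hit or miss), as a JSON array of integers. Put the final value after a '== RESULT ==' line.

Walk:
N0 x:[0,38] y:[45/2,41] z:[92/3,124/3] -> hit [92/3,38], descend [6, 20]
  N6 x:[0,17] y:[45/2,41] z:[92/3,38] -> miss, prune
  N20 x:[31,38] y:[47/2,38] z:[97/3,124/3] -> hit [97/3,38], descend [13, 19]
    N13 x:[34,38] y:[47/2,31] z:[106/3,124/3] -> miss, prune
    N19 x:[31,37] y:[71/2,38] z:[97/3,119/3] -> hit [71/2,37], descend [5, 10]
      N5 x:[32,37] y:[75/2,38] z:[39,119/3] -> miss, prune
      N10 x:[31,36] y:[71/2,37] z:[97/3,109/3] -> hit [71/2,36], descend [2, 18]
        N2 x:[31,34] y:[71/2,37] z:[97/3,100/3] -> miss, prune
        N18 x:[32,36] y:[71/2,36] z:[106/3,109/3] -> hit [71/2,36] leaf, test {P8@t=71/2}

9 AABB tests over nodes [0, 6, 20, 13, 19, 5, 10, 2, 18]; 1 leaf entered; closest P8.

== RESULT ==
[0, 6, 20, 13, 19, 5, 10, 2, 18]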